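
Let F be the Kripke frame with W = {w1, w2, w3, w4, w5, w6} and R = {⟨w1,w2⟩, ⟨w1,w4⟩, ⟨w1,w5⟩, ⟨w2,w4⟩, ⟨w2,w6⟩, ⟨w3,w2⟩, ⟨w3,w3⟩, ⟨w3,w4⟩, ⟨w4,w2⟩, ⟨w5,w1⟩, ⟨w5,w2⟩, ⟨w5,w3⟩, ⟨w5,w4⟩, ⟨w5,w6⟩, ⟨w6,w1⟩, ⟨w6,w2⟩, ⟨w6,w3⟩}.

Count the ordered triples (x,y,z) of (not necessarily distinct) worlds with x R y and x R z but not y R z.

34

Enumerating: (w1,w2,w2), (w1,w2,w5), (w1,w4,w4), (w1,w4,w5), (w1,w5,w5), (w2,w4,w4), (w2,w4,w6), (w2,w6,w4), (w2,w6,w6), (w3,w2,w2), (w3,w2,w3), (w3,w4,w3), … and 22 more.
Total: 34.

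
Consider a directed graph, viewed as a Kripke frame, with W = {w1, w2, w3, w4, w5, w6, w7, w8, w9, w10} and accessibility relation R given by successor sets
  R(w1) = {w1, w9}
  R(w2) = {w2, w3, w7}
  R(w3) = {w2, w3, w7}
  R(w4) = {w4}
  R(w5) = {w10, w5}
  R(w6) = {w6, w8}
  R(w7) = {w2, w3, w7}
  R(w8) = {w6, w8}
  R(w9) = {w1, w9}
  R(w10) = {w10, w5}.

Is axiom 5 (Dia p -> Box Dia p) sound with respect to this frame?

Yes

Axiom 5 corresponds to the accessibility relation being Euclidean.
Euclidean: yes — any two successors of a common world are R-related.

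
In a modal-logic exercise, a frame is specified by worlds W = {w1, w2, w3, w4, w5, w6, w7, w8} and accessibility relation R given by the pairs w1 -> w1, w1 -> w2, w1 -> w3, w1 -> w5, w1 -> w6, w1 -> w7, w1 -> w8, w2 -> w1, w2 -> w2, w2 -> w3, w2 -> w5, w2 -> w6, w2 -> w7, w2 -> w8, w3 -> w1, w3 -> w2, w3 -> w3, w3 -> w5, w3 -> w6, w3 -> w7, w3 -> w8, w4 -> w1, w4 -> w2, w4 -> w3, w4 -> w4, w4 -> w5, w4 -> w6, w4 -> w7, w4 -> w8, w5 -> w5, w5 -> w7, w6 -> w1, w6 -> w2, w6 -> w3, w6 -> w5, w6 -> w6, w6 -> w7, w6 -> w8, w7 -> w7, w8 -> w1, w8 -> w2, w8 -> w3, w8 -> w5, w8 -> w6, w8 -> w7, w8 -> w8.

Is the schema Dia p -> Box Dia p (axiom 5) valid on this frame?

Axiom 5 corresponds to the accessibility relation being Euclidean.
Euclidean: no — w1 R w5 and w1 R w2, but not w5 R w2.

No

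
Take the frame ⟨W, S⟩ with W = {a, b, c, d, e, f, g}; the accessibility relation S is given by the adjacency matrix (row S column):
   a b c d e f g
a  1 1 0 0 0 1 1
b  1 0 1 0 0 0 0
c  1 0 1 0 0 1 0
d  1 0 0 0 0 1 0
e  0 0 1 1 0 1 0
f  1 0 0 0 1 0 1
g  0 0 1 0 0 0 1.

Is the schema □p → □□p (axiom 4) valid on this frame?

No

The schema 4 characterises exactly the transitive frames.
Transitive: no — a S b and b S c, but not a S c.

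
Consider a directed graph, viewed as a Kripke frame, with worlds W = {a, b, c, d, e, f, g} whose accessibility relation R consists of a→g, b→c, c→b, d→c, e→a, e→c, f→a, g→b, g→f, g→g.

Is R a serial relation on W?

Yes

Serial: yes — every world has a successor (e.g. a R g).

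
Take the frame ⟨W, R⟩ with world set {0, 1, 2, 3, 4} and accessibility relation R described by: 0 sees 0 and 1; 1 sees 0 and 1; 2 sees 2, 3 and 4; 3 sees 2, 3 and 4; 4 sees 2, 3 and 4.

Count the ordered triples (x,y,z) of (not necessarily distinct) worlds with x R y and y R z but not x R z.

R is transitive; there are no such tuples.

0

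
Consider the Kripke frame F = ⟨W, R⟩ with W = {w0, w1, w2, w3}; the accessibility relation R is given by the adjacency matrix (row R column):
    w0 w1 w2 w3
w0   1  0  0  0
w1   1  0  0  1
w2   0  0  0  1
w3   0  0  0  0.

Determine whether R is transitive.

Yes

Transitive: yes — every two-step R-path is closed by a direct edge.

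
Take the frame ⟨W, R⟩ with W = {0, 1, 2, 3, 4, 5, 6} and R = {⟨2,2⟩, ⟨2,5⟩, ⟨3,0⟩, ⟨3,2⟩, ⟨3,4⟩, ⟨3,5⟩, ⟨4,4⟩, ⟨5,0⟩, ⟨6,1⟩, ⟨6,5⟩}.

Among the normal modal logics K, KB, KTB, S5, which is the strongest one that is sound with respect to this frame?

K

Symmetric (axiom B): no — 2 R 5 but not 5 R 2.
Reflexive (axiom T): no — 0 is not related to itself.
Euclidean (axiom 5): no — 3 R 0 and 3 R 2, but not 0 R 2.
So F validates K; KB would additionally require R to be symmetric. The strongest is K.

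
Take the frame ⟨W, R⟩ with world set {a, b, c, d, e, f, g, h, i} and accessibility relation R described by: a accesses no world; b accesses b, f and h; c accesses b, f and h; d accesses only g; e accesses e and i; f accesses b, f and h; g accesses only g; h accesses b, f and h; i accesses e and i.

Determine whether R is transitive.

Yes

Transitive: yes — every two-step R-path is closed by a direct edge.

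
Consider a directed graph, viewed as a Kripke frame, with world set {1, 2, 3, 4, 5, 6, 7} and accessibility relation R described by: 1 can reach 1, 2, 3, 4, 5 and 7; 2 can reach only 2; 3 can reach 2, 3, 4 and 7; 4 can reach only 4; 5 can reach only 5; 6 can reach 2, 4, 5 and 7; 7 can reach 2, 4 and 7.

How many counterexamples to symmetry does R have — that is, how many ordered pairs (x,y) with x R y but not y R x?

Enumerating: (1,2), (1,3), (1,4), (1,5), (1,7), (3,2), (3,4), (3,7), (6,2), (6,4), (6,5), (6,7), (7,2), (7,4).

14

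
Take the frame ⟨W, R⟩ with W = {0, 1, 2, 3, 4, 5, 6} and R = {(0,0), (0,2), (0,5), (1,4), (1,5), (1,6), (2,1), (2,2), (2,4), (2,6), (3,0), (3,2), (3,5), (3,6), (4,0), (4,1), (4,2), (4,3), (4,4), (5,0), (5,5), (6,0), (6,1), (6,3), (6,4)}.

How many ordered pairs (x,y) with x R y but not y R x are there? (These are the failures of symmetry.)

Enumerating: (0,2), (1,5), (2,1), (2,6), (3,0), (3,2), (3,5), (4,0), (4,3), (6,0), (6,4).

11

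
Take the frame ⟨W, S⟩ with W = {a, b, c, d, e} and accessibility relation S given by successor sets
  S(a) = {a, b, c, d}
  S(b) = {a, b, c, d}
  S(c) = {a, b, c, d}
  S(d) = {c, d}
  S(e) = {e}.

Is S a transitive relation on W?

No

Transitive: no — d S c and c S a, but not d S a.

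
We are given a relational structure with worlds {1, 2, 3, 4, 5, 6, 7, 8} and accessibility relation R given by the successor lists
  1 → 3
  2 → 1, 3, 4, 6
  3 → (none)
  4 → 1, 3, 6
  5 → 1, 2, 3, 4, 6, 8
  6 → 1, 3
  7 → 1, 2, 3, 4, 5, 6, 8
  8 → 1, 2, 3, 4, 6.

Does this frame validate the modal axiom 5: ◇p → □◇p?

Axiom 5 corresponds to the accessibility relation being Euclidean.
Euclidean: no — 2 R 1 and 2 R 4, but not 1 R 4.

No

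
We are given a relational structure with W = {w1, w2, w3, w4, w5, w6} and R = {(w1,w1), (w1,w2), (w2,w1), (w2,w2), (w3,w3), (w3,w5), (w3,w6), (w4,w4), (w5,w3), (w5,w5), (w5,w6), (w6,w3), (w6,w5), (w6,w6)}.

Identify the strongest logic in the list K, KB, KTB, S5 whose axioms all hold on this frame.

Symmetric (axiom B): yes — every pair in R has its reverse in R.
Reflexive (axiom T): yes — every world is R-related to itself.
Euclidean (axiom 5): yes — any two successors of a common world are R-related.
So F validates K, KB, KTB, S5. The strongest is S5.

S5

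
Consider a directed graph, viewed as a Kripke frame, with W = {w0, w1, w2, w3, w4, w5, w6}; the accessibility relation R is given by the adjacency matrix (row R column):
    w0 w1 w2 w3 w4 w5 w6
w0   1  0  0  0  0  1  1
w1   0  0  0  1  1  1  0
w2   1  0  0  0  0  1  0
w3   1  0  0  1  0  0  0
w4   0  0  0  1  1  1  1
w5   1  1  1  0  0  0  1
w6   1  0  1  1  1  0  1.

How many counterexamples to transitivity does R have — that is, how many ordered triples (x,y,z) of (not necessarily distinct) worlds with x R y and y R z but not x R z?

Enumerating: (w0,w5,w1), (w0,w5,w2), (w0,w6,w2), (w0,w6,w3), (w0,w6,w4), (w1,w3,w0), (w1,w4,w6), (w1,w5,w0), (w1,w5,w1), (w1,w5,w2), (w1,w5,w6), (w2,w0,w6), … and 21 more.
Total: 33.

33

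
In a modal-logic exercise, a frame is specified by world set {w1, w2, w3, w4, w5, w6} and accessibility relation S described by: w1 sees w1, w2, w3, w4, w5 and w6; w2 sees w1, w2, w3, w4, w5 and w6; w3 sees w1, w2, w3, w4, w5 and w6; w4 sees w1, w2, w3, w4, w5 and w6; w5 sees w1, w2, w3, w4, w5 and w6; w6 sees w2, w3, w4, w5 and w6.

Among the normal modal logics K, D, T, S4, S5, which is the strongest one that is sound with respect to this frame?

Serial (axiom D): yes — every world has a successor (e.g. w1 S w1).
Reflexive (axiom T): yes — every world is S-related to itself.
Transitive (axiom 4): no — w6 S w2 and w2 S w1, but not w6 S w1.
Euclidean (axiom 5): no — w2 S w6 and w2 S w1, but not w6 S w1.
So F validates K, D, T; S4 would additionally require S to be transitive. The strongest is T.

T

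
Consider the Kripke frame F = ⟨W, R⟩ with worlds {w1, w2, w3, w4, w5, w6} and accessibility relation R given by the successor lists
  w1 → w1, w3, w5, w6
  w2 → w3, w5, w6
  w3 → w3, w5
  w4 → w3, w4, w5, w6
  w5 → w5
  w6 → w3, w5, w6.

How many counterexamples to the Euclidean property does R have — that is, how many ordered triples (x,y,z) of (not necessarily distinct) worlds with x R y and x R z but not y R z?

19

Enumerating: (w1,w3,w1), (w1,w3,w6), (w1,w5,w1), (w1,w5,w3), (w1,w5,w6), (w1,w6,w1), (w2,w3,w6), (w2,w5,w3), (w2,w5,w6), (w3,w5,w3), (w4,w3,w4), (w4,w3,w6), … and 7 more.
Total: 19.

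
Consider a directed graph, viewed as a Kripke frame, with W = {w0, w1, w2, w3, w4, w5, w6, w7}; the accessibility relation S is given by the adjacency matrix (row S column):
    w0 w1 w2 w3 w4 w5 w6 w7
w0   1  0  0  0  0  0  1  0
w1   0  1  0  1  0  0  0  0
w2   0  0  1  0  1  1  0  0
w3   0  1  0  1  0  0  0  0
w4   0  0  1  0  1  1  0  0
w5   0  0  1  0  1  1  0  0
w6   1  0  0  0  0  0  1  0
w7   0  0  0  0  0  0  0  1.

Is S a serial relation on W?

Yes

Serial: yes — every world has a successor (e.g. w0 S w0).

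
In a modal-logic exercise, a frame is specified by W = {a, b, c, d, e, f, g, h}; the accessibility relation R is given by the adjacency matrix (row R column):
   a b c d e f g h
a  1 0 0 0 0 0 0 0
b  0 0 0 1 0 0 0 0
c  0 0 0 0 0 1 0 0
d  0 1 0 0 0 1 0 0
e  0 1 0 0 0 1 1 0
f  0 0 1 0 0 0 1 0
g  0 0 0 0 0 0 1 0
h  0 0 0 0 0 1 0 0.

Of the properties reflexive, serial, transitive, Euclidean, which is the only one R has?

serial

Reflexive: no — b is not related to itself.
Serial: yes — every world has a successor (e.g. a R a).
Transitive: no — b R d and d R f, but not b R f.
Euclidean: no — d R b and d R f, but not b R f.
Only serial holds.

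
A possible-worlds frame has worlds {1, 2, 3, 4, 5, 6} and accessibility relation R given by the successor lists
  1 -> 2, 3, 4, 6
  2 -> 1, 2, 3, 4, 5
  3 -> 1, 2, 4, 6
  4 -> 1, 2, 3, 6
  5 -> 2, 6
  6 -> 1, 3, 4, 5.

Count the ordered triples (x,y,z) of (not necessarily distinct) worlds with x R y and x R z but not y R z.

38

Enumerating: (1,2,6), (1,3,3), (1,4,4), (1,6,2), (1,6,6), (2,1,1), (2,1,5), (2,3,3), (2,3,5), (2,4,4), (2,4,5), (2,5,1), … and 26 more.
Total: 38.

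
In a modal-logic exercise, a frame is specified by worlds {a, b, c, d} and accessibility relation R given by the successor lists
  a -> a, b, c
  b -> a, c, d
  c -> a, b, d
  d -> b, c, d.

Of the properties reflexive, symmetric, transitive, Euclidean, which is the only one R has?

symmetric

Reflexive: no — b is not related to itself.
Symmetric: yes — every pair in R has its reverse in R.
Transitive: no — a R b and b R d, but not a R d.
Euclidean: no — b R a and b R d, but not a R d.
Only symmetric holds.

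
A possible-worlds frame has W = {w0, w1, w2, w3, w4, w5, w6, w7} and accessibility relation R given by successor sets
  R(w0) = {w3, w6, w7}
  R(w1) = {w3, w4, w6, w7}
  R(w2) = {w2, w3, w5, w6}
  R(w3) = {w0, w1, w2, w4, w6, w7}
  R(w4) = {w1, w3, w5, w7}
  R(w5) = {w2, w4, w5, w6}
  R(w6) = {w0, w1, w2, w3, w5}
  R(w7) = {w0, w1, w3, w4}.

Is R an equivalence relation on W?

No

Reflexive: no — w0 is not related to itself.
Symmetric: yes — every pair in R has its reverse in R.
Transitive: no — w0 R w3 and w3 R w1, but not w0 R w1.
So R is not an equivalence relation.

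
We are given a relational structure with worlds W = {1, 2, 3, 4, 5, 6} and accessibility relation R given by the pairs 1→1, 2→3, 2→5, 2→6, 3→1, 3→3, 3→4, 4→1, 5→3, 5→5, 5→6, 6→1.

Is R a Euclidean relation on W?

Euclidean: no — 2 R 3 and 2 R 5, but not 3 R 5.

No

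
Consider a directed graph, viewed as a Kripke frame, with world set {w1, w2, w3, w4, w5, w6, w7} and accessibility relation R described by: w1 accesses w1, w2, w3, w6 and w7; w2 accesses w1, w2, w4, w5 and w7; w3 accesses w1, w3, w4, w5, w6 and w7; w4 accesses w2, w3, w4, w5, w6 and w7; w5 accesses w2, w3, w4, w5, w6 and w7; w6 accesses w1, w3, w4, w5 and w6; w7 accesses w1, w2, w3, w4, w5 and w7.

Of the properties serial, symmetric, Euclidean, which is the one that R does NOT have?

Serial: yes — every world has a successor (e.g. w1 R w1).
Symmetric: yes — every pair in R has its reverse in R.
Euclidean: no — w1 R w2 and w1 R w3, but not w2 R w3.
Only Euclidean fails.

Euclidean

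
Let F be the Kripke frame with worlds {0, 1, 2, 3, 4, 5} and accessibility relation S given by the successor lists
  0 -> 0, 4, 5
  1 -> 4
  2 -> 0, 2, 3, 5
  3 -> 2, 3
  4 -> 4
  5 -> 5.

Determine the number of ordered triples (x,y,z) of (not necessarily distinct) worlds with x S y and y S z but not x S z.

3

Enumerating: (2,0,4), (3,2,0), (3,2,5).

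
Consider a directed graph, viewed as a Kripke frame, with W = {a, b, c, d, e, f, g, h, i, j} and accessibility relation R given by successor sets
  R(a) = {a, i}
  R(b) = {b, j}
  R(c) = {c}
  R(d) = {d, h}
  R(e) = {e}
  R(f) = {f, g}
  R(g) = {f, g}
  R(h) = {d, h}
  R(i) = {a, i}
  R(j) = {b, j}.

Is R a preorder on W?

Yes

Reflexive: yes — every world is R-related to itself.
Transitive: yes — every two-step R-path is closed by a direct edge.
So R is a preorder.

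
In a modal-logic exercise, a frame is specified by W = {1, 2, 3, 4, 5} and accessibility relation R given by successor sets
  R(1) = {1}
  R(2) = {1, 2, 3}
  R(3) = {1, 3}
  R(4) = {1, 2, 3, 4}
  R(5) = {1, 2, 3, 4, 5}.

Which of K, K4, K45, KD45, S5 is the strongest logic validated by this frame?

Transitive (axiom 4): yes — every two-step R-path is closed by a direct edge.
Euclidean (axiom 5): no — 2 R 1 and 2 R 3, but not 1 R 3.
Serial (axiom D): yes — every world has a successor (e.g. 1 R 1).
Reflexive (axiom T): yes — every world is R-related to itself.
So F validates K, K4; K45 would additionally require R to be Euclidean. The strongest is K4.

K4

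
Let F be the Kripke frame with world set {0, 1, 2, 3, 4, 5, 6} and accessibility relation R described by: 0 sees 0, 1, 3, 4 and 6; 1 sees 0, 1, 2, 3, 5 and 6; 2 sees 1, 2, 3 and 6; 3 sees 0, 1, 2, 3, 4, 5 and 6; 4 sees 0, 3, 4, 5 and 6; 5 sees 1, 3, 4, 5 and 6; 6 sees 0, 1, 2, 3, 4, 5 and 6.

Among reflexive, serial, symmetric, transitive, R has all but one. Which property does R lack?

Reflexive: yes — every world is R-related to itself.
Serial: yes — every world has a successor (e.g. 0 R 0).
Symmetric: yes — every pair in R has its reverse in R.
Transitive: no — 0 R 1 and 1 R 2, but not 0 R 2.
Only transitive fails.

transitive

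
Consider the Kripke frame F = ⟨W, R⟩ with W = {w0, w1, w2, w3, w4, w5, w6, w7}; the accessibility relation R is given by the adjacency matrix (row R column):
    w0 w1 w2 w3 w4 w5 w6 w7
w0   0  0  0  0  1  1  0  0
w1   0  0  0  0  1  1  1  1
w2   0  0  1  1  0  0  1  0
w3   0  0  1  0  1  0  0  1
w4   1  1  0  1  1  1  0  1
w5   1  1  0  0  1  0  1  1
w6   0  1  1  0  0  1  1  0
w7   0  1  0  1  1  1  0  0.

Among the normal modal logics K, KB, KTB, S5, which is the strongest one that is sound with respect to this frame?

Symmetric (axiom B): yes — every pair in R has its reverse in R.
Reflexive (axiom T): no — w0 is not related to itself.
Euclidean (axiom 5): no — w1 R w4 and w1 R w6, but not w4 R w6.
So F validates K, KB; KTB would additionally require R to be reflexive. The strongest is KB.

KB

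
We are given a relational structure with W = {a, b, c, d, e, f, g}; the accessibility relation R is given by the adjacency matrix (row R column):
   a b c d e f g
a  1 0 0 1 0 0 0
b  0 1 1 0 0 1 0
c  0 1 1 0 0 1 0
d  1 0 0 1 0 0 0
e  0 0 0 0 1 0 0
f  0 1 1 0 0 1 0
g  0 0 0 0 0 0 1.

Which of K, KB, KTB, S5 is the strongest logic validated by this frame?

S5

Symmetric (axiom B): yes — every pair in R has its reverse in R.
Reflexive (axiom T): yes — every world is R-related to itself.
Euclidean (axiom 5): yes — any two successors of a common world are R-related.
So F validates K, KB, KTB, S5. The strongest is S5.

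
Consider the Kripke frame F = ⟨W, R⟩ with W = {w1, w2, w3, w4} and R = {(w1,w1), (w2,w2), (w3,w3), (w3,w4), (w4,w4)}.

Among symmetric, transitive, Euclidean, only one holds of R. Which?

transitive

Symmetric: no — w3 R w4 but not w4 R w3.
Transitive: yes — every two-step R-path is closed by a direct edge.
Euclidean: no — w3 R w4 and w3 R w3, but not w4 R w3.
Only transitive holds.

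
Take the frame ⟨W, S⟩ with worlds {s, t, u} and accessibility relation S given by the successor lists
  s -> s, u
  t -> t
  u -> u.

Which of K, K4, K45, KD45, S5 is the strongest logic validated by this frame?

K4

Transitive (axiom 4): yes — every two-step S-path is closed by a direct edge.
Euclidean (axiom 5): no — s S u and s S s, but not u S s.
Serial (axiom D): yes — every world has a successor (e.g. s S s).
Reflexive (axiom T): yes — every world is S-related to itself.
So F validates K, K4; K45 would additionally require S to be Euclidean. The strongest is K4.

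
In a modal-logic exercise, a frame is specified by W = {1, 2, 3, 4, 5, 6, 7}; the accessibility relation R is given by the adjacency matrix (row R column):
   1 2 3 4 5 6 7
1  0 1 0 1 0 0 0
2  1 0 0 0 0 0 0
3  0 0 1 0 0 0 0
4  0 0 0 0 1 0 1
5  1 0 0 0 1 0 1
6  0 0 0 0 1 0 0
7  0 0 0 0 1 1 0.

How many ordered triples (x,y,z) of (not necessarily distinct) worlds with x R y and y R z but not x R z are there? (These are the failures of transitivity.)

Enumerating: (1,2,1), (1,4,5), (1,4,7), (2,1,2), (2,1,4), (4,5,1), (4,7,6), (5,1,2), (5,1,4), (5,7,6), (6,5,1), (6,5,7), (7,5,1), (7,5,7).

14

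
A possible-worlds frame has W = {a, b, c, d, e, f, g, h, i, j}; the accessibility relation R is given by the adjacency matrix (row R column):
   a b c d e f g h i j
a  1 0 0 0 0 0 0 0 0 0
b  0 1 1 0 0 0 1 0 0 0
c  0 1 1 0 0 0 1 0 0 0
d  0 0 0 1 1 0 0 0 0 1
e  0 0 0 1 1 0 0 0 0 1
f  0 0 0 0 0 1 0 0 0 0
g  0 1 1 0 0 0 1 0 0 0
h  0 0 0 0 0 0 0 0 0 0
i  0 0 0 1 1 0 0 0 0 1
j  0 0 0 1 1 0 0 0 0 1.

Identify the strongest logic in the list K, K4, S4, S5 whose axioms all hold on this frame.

K4

Transitive (axiom 4): yes — every two-step R-path is closed by a direct edge.
Reflexive (axiom T): no — h is not related to itself.
Euclidean (axiom 5): yes — any two successors of a common world are R-related.
So F validates K, K4; S4 would additionally require R to be reflexive. The strongest is K4.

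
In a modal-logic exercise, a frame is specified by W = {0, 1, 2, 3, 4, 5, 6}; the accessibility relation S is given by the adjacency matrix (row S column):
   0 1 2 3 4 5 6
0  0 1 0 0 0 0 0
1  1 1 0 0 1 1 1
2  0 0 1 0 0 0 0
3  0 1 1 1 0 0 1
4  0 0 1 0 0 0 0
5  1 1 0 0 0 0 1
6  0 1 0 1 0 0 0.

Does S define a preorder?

No

Reflexive: no — 0 is not related to itself.
Transitive: no — 0 S 1 and 1 S 4, but not 0 S 4.
So S is not a preorder.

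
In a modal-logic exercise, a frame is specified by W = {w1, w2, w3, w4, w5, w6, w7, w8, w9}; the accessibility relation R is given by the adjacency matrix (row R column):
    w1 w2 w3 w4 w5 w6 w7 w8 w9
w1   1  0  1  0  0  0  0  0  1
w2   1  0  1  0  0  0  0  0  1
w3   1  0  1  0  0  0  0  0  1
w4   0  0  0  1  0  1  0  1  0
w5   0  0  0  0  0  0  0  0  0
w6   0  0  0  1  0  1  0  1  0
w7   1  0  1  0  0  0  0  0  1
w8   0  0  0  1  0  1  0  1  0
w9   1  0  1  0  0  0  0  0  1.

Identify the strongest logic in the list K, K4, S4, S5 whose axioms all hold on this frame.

K4

Transitive (axiom 4): yes — every two-step R-path is closed by a direct edge.
Reflexive (axiom T): no — w2 is not related to itself.
Euclidean (axiom 5): yes — any two successors of a common world are R-related.
So F validates K, K4; S4 would additionally require R to be reflexive. The strongest is K4.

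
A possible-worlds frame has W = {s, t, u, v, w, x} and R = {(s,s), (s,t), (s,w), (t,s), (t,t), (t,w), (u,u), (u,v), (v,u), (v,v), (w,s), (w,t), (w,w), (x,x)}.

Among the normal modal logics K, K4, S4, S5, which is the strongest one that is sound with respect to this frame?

Transitive (axiom 4): yes — every two-step R-path is closed by a direct edge.
Reflexive (axiom T): yes — every world is R-related to itself.
Euclidean (axiom 5): yes — any two successors of a common world are R-related.
So F validates K, K4, S4, S5. The strongest is S5.

S5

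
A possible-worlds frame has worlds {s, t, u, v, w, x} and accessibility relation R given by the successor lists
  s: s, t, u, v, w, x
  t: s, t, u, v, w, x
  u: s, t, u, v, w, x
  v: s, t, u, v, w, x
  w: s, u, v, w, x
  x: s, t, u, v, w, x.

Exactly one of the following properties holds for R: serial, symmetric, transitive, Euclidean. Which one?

serial

Serial: yes — every world has a successor (e.g. s R s).
Symmetric: no — t R w but not w R t.
Transitive: no — w R s and s R t, but not w R t.
Euclidean: no — s R w and s R t, but not w R t.
Only serial holds.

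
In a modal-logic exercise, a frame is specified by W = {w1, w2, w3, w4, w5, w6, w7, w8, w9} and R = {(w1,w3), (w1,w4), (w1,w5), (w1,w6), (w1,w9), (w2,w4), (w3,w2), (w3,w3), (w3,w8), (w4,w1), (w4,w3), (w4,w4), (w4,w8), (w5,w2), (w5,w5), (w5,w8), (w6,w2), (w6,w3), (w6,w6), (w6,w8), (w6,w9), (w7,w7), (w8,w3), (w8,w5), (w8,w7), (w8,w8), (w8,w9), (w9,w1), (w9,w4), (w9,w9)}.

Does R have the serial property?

Yes

Serial: yes — every world has a successor (e.g. w1 R w3).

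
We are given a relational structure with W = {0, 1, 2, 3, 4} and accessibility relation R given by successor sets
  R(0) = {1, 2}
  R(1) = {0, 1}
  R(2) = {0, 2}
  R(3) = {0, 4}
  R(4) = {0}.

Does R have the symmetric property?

No

Symmetric: no — 3 R 0 but not 0 R 3.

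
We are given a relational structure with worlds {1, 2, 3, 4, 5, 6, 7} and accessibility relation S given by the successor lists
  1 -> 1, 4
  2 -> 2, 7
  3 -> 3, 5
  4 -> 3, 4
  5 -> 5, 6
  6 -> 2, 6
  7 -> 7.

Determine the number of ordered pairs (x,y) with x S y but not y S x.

6

Enumerating: (1,4), (2,7), (3,5), (4,3), (5,6), (6,2).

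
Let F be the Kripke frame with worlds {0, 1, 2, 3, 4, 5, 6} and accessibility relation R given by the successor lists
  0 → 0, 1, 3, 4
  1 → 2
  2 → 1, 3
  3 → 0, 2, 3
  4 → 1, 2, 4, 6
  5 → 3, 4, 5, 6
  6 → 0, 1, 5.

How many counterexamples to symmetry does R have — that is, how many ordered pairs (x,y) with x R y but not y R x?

Enumerating: (0,1), (0,4), (4,1), (4,2), (4,6), (5,3), (5,4), (6,0), (6,1).

9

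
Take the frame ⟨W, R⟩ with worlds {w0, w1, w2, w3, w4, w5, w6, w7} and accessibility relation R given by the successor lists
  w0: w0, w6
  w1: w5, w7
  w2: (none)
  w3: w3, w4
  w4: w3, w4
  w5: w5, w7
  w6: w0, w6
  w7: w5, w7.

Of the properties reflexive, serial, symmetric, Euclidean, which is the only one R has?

Euclidean

Reflexive: no — w1 is not related to itself.
Serial: no — w2 has no R-successor.
Symmetric: no — w1 R w5 but not w5 R w1.
Euclidean: yes — any two successors of a common world are R-related.
Only Euclidean holds.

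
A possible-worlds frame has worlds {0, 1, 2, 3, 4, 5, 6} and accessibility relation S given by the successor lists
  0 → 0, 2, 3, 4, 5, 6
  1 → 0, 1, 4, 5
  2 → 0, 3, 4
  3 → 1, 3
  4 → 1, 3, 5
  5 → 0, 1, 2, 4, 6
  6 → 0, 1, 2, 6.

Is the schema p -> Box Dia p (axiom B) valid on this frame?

Axiom B corresponds to the accessibility relation being symmetric.
Symmetric: no — 0 S 3 but not 3 S 0.

No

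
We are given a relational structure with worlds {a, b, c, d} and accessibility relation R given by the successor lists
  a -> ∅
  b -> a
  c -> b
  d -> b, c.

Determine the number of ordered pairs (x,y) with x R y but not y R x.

4

Enumerating: (b,a), (c,b), (d,b), (d,c).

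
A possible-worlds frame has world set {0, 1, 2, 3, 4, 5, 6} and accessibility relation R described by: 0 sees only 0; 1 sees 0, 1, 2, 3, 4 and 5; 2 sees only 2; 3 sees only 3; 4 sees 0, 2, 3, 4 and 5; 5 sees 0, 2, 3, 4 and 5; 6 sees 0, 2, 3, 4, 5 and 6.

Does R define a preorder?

Reflexive: yes — every world is R-related to itself.
Transitive: yes — every two-step R-path is closed by a direct edge.
So R is a preorder.

Yes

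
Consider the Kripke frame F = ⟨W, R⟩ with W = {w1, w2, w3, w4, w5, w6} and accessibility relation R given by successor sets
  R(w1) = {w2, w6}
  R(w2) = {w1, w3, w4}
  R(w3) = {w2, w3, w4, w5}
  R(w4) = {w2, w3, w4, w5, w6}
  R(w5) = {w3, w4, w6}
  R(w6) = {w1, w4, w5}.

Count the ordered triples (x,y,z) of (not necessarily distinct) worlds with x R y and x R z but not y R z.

31

Enumerating: (w1,w2,w2), (w1,w2,w6), (w1,w6,w2), (w1,w6,w6), (w2,w1,w1), (w2,w1,w3), (w2,w1,w4), (w2,w3,w1), (w2,w4,w1), (w3,w2,w2), (w3,w2,w5), (w3,w5,w2), … and 19 more.
Total: 31.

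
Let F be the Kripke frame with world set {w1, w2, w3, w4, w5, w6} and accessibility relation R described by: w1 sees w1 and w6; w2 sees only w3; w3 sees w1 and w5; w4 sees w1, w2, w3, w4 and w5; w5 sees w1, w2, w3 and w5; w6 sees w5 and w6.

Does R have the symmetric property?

No

Symmetric: no — w1 R w6 but not w6 R w1.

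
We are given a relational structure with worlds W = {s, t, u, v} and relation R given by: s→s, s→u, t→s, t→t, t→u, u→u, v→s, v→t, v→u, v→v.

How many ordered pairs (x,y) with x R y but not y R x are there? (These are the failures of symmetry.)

6

Enumerating: (s,u), (t,s), (t,u), (v,s), (v,t), (v,u).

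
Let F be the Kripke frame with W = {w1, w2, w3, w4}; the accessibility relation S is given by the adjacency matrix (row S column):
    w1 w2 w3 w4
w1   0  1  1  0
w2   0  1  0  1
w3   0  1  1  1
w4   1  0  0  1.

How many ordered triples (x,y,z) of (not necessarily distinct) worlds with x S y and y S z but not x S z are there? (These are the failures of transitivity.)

6

Enumerating: (w1,w2,w4), (w1,w3,w4), (w2,w4,w1), (w3,w4,w1), (w4,w1,w2), (w4,w1,w3).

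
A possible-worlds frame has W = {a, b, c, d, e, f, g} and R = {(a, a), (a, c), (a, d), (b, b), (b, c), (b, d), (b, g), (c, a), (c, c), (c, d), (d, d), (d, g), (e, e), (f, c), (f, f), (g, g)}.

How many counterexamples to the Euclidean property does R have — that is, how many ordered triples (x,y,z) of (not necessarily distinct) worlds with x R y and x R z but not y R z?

13

Enumerating: (a,d,a), (a,d,c), (b,c,b), (b,c,g), (b,d,b), (b,d,c), (b,g,b), (b,g,c), (b,g,d), (c,d,a), (c,d,c), (d,g,d), (f,c,f).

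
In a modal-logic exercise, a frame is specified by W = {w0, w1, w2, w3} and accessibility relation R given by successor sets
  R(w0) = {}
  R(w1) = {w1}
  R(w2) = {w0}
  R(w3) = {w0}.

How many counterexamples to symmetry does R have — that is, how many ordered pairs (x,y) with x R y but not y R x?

2

Enumerating: (w2,w0), (w3,w0).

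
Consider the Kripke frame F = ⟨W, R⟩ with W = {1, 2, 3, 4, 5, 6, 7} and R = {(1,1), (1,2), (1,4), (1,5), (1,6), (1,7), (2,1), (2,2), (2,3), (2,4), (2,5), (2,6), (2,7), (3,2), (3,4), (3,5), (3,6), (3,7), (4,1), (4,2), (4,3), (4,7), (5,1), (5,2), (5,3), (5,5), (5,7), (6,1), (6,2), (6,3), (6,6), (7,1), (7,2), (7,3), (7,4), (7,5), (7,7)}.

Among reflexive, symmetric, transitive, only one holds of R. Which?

Reflexive: no — 3 is not related to itself.
Symmetric: yes — every pair in R has its reverse in R.
Transitive: no — 1 R 2 and 2 R 3, but not 1 R 3.
Only symmetric holds.

symmetric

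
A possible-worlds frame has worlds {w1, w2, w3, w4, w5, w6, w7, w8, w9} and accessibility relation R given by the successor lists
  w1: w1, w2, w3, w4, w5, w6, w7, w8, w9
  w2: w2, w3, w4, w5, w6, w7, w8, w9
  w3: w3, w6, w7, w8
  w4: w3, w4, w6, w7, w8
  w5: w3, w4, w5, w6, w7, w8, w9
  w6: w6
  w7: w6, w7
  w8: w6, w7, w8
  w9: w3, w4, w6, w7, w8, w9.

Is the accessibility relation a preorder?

Reflexive: yes — every world is R-related to itself.
Transitive: yes — every two-step R-path is closed by a direct edge.
So R is a preorder.

Yes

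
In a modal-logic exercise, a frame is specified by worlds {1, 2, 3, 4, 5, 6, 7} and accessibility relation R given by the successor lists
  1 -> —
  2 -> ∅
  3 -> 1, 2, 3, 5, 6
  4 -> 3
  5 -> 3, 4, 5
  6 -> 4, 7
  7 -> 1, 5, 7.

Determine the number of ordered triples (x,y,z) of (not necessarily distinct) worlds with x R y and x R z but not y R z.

Enumerating: (3,1,1), (3,1,2), (3,1,3), (3,1,5), (3,1,6), (3,2,1), (3,2,2), (3,2,3), (3,2,5), (3,2,6), (3,5,1), (3,5,2), … and 17 more.
Total: 29.

29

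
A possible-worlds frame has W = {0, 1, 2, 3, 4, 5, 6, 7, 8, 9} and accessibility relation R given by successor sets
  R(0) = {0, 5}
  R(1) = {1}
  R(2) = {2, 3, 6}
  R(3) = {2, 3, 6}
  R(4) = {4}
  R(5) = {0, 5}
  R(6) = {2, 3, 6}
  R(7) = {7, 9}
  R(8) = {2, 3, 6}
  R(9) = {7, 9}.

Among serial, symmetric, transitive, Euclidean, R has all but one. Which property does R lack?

Serial: yes — every world has a successor (e.g. 0 R 0).
Symmetric: no — 8 R 2 but not 2 R 8.
Transitive: yes — every two-step R-path is closed by a direct edge.
Euclidean: yes — any two successors of a common world are R-related.
Only symmetric fails.

symmetric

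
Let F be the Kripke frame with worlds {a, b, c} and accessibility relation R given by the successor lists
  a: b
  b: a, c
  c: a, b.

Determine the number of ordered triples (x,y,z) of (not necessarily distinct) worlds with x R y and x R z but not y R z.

6

Enumerating: (a,b,b), (b,a,a), (b,a,c), (b,c,c), (c,a,a), (c,b,b).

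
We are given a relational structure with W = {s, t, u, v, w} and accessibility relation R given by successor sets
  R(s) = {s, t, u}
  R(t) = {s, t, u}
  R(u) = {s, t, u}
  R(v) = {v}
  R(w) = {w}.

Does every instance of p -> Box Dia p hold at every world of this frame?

Yes

By correspondence theory, B is valid on a frame iff R is symmetric.
Symmetric: yes — every pair in R has its reverse in R.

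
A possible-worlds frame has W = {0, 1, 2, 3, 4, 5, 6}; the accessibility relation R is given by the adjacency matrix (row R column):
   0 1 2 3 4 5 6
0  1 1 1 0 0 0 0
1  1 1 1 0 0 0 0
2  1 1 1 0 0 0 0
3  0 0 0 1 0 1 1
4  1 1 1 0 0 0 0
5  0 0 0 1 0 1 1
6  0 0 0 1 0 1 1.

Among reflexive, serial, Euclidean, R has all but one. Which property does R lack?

Reflexive: no — 4 is not related to itself.
Serial: yes — every world has a successor (e.g. 0 R 0).
Euclidean: yes — any two successors of a common world are R-related.
Only reflexive fails.

reflexive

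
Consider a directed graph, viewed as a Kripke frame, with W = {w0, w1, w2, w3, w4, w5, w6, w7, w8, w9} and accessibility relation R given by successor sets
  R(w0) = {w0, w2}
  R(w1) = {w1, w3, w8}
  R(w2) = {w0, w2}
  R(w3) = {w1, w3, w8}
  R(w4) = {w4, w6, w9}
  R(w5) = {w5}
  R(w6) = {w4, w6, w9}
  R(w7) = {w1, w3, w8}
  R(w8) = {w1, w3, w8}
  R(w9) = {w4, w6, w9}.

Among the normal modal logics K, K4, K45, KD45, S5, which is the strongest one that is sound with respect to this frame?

KD45

Transitive (axiom 4): yes — every two-step R-path is closed by a direct edge.
Euclidean (axiom 5): yes — any two successors of a common world are R-related.
Serial (axiom D): yes — every world has a successor (e.g. w0 R w0).
Reflexive (axiom T): no — w7 is not related to itself.
So F validates K, K4, K45, KD45; S5 would additionally require R to be reflexive. The strongest is KD45.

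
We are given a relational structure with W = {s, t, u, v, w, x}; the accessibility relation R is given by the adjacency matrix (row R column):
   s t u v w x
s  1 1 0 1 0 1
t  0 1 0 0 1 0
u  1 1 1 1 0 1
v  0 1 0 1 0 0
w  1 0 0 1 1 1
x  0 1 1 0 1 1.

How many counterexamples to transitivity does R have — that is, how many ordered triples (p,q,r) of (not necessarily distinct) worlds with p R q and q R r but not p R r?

Enumerating: (s,t,w), (s,x,u), (s,x,w), (t,w,s), (t,w,v), (t,w,x), (u,t,w), (u,x,w), (v,t,w), (w,s,t), (w,v,t), (w,x,t), (w,x,u), (x,u,s), (x,u,v), (x,w,s), (x,w,v).

17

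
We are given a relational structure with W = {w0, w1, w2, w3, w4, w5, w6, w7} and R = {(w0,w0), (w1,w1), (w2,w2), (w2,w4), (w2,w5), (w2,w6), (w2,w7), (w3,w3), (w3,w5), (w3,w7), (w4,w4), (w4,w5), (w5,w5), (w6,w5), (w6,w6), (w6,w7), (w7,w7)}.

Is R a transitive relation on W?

Transitive: yes — every two-step R-path is closed by a direct edge.

Yes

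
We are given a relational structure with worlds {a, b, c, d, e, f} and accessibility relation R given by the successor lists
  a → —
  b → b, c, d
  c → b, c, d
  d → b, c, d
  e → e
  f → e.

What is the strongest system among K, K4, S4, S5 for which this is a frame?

Transitive (axiom 4): yes — every two-step R-path is closed by a direct edge.
Reflexive (axiom T): no — a is not related to itself.
Euclidean (axiom 5): yes — any two successors of a common world are R-related.
So F validates K, K4; S4 would additionally require R to be reflexive. The strongest is K4.

K4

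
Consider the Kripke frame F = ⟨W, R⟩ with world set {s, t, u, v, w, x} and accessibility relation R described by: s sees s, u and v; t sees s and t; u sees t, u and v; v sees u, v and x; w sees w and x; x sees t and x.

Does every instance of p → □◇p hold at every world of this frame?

No

The schema B characterises exactly the symmetric frames.
Symmetric: no — s R u but not u R s.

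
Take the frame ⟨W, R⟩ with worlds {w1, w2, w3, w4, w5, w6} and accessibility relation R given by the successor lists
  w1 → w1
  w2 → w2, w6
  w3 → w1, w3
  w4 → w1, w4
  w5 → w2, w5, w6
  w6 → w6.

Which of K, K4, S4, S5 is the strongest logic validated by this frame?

S4

Transitive (axiom 4): yes — every two-step R-path is closed by a direct edge.
Reflexive (axiom T): yes — every world is R-related to itself.
Euclidean (axiom 5): no — w5 R w6 and w5 R w2, but not w6 R w2.
So F validates K, K4, S4; S5 would additionally require R to be Euclidean. The strongest is S4.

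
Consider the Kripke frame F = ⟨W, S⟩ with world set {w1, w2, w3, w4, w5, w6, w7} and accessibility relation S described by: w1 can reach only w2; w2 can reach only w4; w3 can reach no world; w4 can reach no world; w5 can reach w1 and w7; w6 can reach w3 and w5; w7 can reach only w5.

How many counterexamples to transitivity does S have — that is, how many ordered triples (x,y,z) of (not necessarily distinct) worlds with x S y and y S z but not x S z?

Enumerating: (w1,w2,w4), (w5,w1,w2), (w5,w7,w5), (w6,w5,w1), (w6,w5,w7), (w7,w5,w1), (w7,w5,w7).

7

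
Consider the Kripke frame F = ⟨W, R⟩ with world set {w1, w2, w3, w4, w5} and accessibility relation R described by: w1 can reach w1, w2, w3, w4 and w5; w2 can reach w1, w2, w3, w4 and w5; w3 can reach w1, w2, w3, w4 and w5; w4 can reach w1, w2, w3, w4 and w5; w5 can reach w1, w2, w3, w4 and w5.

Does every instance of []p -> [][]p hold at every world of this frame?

Yes

The schema 4 characterises exactly the transitive frames.
Transitive: yes — every two-step R-path is closed by a direct edge.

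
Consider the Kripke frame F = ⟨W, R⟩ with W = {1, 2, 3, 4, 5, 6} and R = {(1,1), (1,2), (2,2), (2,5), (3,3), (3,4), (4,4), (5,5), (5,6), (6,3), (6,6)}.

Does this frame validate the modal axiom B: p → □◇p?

No

Axiom B corresponds to the accessibility relation being symmetric.
Symmetric: no — 1 R 2 but not 2 R 1.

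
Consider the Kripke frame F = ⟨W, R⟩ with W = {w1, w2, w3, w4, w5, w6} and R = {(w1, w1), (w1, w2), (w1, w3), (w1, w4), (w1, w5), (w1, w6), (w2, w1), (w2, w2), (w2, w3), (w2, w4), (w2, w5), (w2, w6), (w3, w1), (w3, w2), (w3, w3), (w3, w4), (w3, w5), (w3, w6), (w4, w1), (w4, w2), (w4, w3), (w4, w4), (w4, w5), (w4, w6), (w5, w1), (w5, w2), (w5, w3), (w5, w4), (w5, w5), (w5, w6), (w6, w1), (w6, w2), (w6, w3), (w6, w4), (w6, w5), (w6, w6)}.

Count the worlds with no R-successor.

0

R is serial; there are no such worlds.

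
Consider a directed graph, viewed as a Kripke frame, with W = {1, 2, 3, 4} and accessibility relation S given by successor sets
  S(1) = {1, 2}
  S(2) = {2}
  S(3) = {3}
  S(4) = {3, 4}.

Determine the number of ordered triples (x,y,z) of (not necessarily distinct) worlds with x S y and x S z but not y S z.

2

Enumerating: (1,2,1), (4,3,4).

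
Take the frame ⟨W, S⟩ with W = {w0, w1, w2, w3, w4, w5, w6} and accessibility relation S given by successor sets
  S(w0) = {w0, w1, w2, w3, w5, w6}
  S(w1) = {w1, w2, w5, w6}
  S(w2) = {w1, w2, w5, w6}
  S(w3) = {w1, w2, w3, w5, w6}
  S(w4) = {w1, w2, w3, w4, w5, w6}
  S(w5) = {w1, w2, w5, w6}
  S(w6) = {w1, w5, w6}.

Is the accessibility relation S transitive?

No

Transitive: no — w6 S w1 and w1 S w2, but not w6 S w2.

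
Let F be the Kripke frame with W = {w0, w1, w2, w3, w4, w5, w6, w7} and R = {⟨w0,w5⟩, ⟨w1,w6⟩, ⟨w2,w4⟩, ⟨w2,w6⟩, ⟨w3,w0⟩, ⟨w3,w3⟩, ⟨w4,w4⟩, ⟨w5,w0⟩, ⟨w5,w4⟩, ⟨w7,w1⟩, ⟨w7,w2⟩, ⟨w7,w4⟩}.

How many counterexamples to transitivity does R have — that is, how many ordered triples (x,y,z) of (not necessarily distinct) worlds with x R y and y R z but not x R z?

6

Enumerating: (w0,w5,w0), (w0,w5,w4), (w3,w0,w5), (w5,w0,w5), (w7,w1,w6), (w7,w2,w6).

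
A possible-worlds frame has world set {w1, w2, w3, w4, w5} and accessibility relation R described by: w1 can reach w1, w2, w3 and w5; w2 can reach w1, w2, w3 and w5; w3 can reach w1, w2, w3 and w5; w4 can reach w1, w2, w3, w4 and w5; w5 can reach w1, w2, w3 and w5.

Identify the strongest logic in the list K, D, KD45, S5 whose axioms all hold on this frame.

Serial (axiom D): yes — every world has a successor (e.g. w1 R w1).
Euclidean (axiom 5): no — w4 R w1 and w4 R w4, but not w1 R w4.
Transitive (axiom 4): yes — every two-step R-path is closed by a direct edge.
Reflexive (axiom T): yes — every world is R-related to itself.
So F validates K, D; KD45 would additionally require R to be Euclidean. The strongest is D.

D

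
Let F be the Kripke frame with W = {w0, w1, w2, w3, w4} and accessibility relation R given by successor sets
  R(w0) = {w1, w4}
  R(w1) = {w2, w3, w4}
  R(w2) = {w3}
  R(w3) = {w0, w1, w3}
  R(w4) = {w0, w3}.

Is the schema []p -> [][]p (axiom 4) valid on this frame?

No

Axiom 4 corresponds to the accessibility relation being transitive.
Transitive: no — w0 R w1 and w1 R w2, but not w0 R w2.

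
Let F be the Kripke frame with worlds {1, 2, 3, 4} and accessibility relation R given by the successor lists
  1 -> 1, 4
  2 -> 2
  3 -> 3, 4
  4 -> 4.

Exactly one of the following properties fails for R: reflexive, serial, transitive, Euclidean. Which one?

Euclidean

Reflexive: yes — every world is R-related to itself.
Serial: yes — every world has a successor (e.g. 1 R 1).
Transitive: yes — every two-step R-path is closed by a direct edge.
Euclidean: no — 1 R 4 and 1 R 1, but not 4 R 1.
Only Euclidean fails.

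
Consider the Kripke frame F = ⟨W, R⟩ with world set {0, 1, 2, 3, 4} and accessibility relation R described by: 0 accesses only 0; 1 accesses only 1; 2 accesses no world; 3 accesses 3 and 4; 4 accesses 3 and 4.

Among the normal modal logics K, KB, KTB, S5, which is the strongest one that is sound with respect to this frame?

KB

Symmetric (axiom B): yes — every pair in R has its reverse in R.
Reflexive (axiom T): no — 2 is not related to itself.
Euclidean (axiom 5): yes — any two successors of a common world are R-related.
So F validates K, KB; KTB would additionally require R to be reflexive. The strongest is KB.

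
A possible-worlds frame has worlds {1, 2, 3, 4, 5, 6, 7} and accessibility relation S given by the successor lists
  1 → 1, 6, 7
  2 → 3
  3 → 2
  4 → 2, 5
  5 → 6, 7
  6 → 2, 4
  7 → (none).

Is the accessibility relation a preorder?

Reflexive: no — 2 is not related to itself.
Transitive: no — 1 S 6 and 6 S 2, but not 1 S 2.
So S is not a preorder.

No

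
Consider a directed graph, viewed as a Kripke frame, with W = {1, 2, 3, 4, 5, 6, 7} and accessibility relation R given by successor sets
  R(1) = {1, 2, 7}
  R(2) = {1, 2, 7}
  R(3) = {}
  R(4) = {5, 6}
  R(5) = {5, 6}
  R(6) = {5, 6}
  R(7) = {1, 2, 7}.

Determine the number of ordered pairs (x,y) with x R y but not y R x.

2

Enumerating: (4,5), (4,6).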